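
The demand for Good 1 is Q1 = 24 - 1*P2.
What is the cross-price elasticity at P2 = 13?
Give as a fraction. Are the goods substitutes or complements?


dQ1/dP2 = -1
At P2 = 13: Q1 = 24 - 1*13 = 11
Exy = (dQ1/dP2)(P2/Q1) = -1 * 13 / 11 = -13/11
Since Exy < 0, the goods are complements.

-13/11 (complements)


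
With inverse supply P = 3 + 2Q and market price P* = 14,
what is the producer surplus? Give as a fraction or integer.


Minimum supply price (at Q=0): P_min = 3
Quantity supplied at P* = 14:
Q* = (14 - 3)/2 = 11/2
PS = (1/2) * Q* * (P* - P_min)
PS = (1/2) * 11/2 * (14 - 3)
PS = (1/2) * 11/2 * 11 = 121/4

121/4


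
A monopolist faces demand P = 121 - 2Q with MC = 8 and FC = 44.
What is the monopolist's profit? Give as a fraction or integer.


MR = MC: 121 - 4Q = 8
Q* = 113/4
P* = 121 - 2*113/4 = 129/2
Profit = (P* - MC)*Q* - FC
= (129/2 - 8)*113/4 - 44
= 113/2*113/4 - 44
= 12769/8 - 44 = 12417/8

12417/8


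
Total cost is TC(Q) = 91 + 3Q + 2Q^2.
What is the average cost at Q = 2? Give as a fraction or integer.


TC(2) = 91 + 3*2 + 2*2^2
TC(2) = 91 + 6 + 8 = 105
AC = TC/Q = 105/2 = 105/2

105/2


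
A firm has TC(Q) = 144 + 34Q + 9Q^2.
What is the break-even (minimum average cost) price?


AC(Q) = 144/Q + 34 + 9Q
To minimize: dAC/dQ = -144/Q^2 + 9 = 0
Q^2 = 144/9 = 16
Q* = 4
Min AC = 144/4 + 34 + 9*4
Min AC = 36 + 34 + 36 = 106

106


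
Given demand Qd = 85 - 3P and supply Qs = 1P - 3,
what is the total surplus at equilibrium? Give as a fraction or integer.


Find equilibrium: 85 - 3P = 1P - 3
85 + 3 = 4P
P* = 88/4 = 22
Q* = 1*22 - 3 = 19
Inverse demand: P = 85/3 - Q/3, so P_max = 85/3
Inverse supply: P = 3 + Q/1, so P_min = 3
CS = (1/2) * 19 * (85/3 - 22) = 361/6
PS = (1/2) * 19 * (22 - 3) = 361/2
TS = CS + PS = 361/6 + 361/2 = 722/3

722/3


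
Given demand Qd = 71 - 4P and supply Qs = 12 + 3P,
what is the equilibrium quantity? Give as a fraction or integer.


First find equilibrium price:
71 - 4P = 12 + 3P
P* = 59/7 = 59/7
Then substitute into demand:
Q* = 71 - 4 * 59/7 = 261/7

261/7


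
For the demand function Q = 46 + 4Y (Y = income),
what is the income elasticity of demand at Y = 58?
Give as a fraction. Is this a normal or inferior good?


dQ/dY = 4
At Y = 58: Q = 46 + 4*58 = 278
Ey = (dQ/dY)(Y/Q) = 4 * 58 / 278 = 116/139
Since Ey > 0, this is a normal good.

116/139 (normal good)


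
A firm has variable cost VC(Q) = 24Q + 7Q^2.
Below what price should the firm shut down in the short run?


AVC(Q) = VC(Q)/Q = 24 + 7Q
AVC is increasing in Q, so minimum AVC is at Q -> 0+.
Min AVC = 24
The firm should shut down if P < 24.

24


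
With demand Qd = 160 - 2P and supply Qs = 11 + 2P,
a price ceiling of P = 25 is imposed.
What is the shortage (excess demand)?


At P = 25:
Qd = 160 - 2*25 = 110
Qs = 11 + 2*25 = 61
Shortage = Qd - Qs = 110 - 61 = 49

49


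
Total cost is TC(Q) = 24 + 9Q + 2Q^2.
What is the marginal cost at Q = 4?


MC = dTC/dQ = 9 + 2*2*Q
At Q = 4:
MC = 9 + 4*4
MC = 9 + 16 = 25

25


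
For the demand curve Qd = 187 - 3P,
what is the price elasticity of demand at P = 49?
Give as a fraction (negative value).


dQ/dP = -3
At P = 49: Q = 187 - 3*49 = 40
E = (dQ/dP)(P/Q) = (-3)(49/40) = -147/40

-147/40


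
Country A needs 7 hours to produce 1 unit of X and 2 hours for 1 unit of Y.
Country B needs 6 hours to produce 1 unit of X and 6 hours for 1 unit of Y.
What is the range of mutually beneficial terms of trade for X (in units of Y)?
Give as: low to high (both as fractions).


Opportunity cost of X for Country A = hours_X / hours_Y = 7/2 = 7/2 units of Y
Opportunity cost of X for Country B = hours_X / hours_Y = 6/6 = 1 units of Y
Terms of trade must be between the two opportunity costs.
Range: 1 to 7/2

1 to 7/2


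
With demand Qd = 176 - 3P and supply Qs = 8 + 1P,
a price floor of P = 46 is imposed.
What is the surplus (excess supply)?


At P = 46:
Qd = 176 - 3*46 = 38
Qs = 8 + 1*46 = 54
Surplus = Qs - Qd = 54 - 38 = 16

16


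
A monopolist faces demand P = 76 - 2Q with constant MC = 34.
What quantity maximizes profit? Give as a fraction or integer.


TR = P*Q = (76 - 2Q)Q = 76Q - 2Q^2
MR = dTR/dQ = 76 - 4Q
Set MR = MC:
76 - 4Q = 34
42 = 4Q
Q* = 42/4 = 21/2

21/2


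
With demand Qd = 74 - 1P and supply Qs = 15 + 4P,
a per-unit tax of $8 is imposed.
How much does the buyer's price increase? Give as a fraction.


With a per-unit tax, the buyer's price increase depends on relative slopes.
Supply slope: d = 4, Demand slope: b = 1
Buyer's price increase = d * tax / (b + d)
= 4 * 8 / (1 + 4)
= 32 / 5 = 32/5

32/5


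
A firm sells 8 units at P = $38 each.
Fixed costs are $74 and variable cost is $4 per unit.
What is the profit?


Total Revenue = P * Q = 38 * 8 = $304
Total Cost = FC + VC*Q = 74 + 4*8 = $106
Profit = TR - TC = 304 - 106 = $198

$198


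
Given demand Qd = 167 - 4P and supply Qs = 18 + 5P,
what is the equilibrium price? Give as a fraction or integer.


At equilibrium, Qd = Qs.
167 - 4P = 18 + 5P
167 - 18 = 4P + 5P
149 = 9P
P* = 149/9 = 149/9

149/9


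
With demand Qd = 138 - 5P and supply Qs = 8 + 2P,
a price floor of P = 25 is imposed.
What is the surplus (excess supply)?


At P = 25:
Qd = 138 - 5*25 = 13
Qs = 8 + 2*25 = 58
Surplus = Qs - Qd = 58 - 13 = 45

45


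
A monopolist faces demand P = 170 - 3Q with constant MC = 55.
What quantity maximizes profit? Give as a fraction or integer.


TR = P*Q = (170 - 3Q)Q = 170Q - 3Q^2
MR = dTR/dQ = 170 - 6Q
Set MR = MC:
170 - 6Q = 55
115 = 6Q
Q* = 115/6 = 115/6

115/6


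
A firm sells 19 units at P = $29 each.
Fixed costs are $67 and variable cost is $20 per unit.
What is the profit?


Total Revenue = P * Q = 29 * 19 = $551
Total Cost = FC + VC*Q = 67 + 20*19 = $447
Profit = TR - TC = 551 - 447 = $104

$104


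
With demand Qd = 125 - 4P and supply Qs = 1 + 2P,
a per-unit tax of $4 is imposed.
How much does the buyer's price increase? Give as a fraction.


With a per-unit tax, the buyer's price increase depends on relative slopes.
Supply slope: d = 2, Demand slope: b = 4
Buyer's price increase = d * tax / (b + d)
= 2 * 4 / (4 + 2)
= 8 / 6 = 4/3

4/3


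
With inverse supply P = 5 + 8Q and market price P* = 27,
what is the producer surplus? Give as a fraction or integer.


Minimum supply price (at Q=0): P_min = 5
Quantity supplied at P* = 27:
Q* = (27 - 5)/8 = 11/4
PS = (1/2) * Q* * (P* - P_min)
PS = (1/2) * 11/4 * (27 - 5)
PS = (1/2) * 11/4 * 22 = 121/4

121/4


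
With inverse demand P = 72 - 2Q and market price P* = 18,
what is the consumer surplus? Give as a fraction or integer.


Maximum willingness to pay (at Q=0): P_max = 72
Quantity demanded at P* = 18:
Q* = (72 - 18)/2 = 27
CS = (1/2) * Q* * (P_max - P*)
CS = (1/2) * 27 * (72 - 18)
CS = (1/2) * 27 * 54 = 729

729


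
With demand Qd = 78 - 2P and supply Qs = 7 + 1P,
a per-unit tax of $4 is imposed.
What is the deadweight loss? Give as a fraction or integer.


Pre-tax equilibrium quantity: Q* = 92/3
Post-tax equilibrium quantity: Q_tax = 28
Reduction in quantity: Q* - Q_tax = 8/3
DWL = (1/2) * tax * (Q* - Q_tax)
DWL = (1/2) * 4 * 8/3 = 16/3

16/3


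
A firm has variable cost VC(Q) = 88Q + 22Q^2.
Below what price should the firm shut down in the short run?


AVC(Q) = VC(Q)/Q = 88 + 22Q
AVC is increasing in Q, so minimum AVC is at Q -> 0+.
Min AVC = 88
The firm should shut down if P < 88.

88


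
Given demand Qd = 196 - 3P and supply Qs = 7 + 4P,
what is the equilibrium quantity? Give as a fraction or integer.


First find equilibrium price:
196 - 3P = 7 + 4P
P* = 189/7 = 27
Then substitute into demand:
Q* = 196 - 3 * 27 = 115

115


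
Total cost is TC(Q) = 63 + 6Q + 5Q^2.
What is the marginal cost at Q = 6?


MC = dTC/dQ = 6 + 2*5*Q
At Q = 6:
MC = 6 + 10*6
MC = 6 + 60 = 66

66


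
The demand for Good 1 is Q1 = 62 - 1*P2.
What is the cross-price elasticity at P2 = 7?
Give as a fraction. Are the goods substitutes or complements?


dQ1/dP2 = -1
At P2 = 7: Q1 = 62 - 1*7 = 55
Exy = (dQ1/dP2)(P2/Q1) = -1 * 7 / 55 = -7/55
Since Exy < 0, the goods are complements.

-7/55 (complements)


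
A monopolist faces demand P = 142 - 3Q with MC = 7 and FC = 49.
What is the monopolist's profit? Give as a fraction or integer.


MR = MC: 142 - 6Q = 7
Q* = 45/2
P* = 142 - 3*45/2 = 149/2
Profit = (P* - MC)*Q* - FC
= (149/2 - 7)*45/2 - 49
= 135/2*45/2 - 49
= 6075/4 - 49 = 5879/4

5879/4


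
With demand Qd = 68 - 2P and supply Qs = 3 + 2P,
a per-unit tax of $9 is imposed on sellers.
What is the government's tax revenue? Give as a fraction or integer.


With tax on sellers, new supply: Qs' = 3 + 2(P - 9)
= 2P - 15
New equilibrium quantity:
Q_new = 53/2
Tax revenue = tax * Q_new = 9 * 53/2 = 477/2

477/2


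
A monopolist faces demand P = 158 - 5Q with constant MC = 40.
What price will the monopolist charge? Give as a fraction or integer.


MR = 158 - 10Q
Set MR = MC: 158 - 10Q = 40
Q* = 59/5
Substitute into demand:
P* = 158 - 5*59/5 = 99

99


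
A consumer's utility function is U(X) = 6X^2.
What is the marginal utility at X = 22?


MU = dU/dX = 6*2*X^(2-1)
MU = 12*X^1
At X = 22:
MU = 12 * 22^1
MU = 12 * 22 = 264

264


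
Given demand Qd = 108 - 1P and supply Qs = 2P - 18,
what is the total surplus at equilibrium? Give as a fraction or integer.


Find equilibrium: 108 - 1P = 2P - 18
108 + 18 = 3P
P* = 126/3 = 42
Q* = 2*42 - 18 = 66
Inverse demand: P = 108 - Q/1, so P_max = 108
Inverse supply: P = 9 + Q/2, so P_min = 9
CS = (1/2) * 66 * (108 - 42) = 2178
PS = (1/2) * 66 * (42 - 9) = 1089
TS = CS + PS = 2178 + 1089 = 3267

3267


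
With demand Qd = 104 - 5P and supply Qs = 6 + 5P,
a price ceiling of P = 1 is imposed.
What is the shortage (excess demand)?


At P = 1:
Qd = 104 - 5*1 = 99
Qs = 6 + 5*1 = 11
Shortage = Qd - Qs = 99 - 11 = 88

88


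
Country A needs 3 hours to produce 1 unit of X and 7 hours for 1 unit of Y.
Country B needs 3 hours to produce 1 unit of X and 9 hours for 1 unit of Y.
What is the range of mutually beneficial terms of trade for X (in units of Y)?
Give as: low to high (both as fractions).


Opportunity cost of X for Country A = hours_X / hours_Y = 3/7 = 3/7 units of Y
Opportunity cost of X for Country B = hours_X / hours_Y = 3/9 = 1/3 units of Y
Terms of trade must be between the two opportunity costs.
Range: 1/3 to 3/7

1/3 to 3/7


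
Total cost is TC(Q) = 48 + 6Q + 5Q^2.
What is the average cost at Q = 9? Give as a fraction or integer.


TC(9) = 48 + 6*9 + 5*9^2
TC(9) = 48 + 54 + 405 = 507
AC = TC/Q = 507/9 = 169/3

169/3


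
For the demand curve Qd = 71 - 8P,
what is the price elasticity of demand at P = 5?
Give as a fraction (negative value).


dQ/dP = -8
At P = 5: Q = 71 - 8*5 = 31
E = (dQ/dP)(P/Q) = (-8)(5/31) = -40/31

-40/31


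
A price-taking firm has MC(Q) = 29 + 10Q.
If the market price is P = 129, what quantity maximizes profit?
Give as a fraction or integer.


In perfect competition, profit is maximized where P = MC.
129 = 29 + 10Q
100 = 10Q
Q* = 100/10 = 10

10


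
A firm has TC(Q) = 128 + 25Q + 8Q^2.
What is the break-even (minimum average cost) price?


AC(Q) = 128/Q + 25 + 8Q
To minimize: dAC/dQ = -128/Q^2 + 8 = 0
Q^2 = 128/8 = 16
Q* = 4
Min AC = 128/4 + 25 + 8*4
Min AC = 32 + 25 + 32 = 89

89


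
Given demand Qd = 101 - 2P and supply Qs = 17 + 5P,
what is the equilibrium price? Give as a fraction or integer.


At equilibrium, Qd = Qs.
101 - 2P = 17 + 5P
101 - 17 = 2P + 5P
84 = 7P
P* = 84/7 = 12

12


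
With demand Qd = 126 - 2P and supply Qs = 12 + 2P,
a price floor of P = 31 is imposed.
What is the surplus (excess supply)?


At P = 31:
Qd = 126 - 2*31 = 64
Qs = 12 + 2*31 = 74
Surplus = Qs - Qd = 74 - 64 = 10

10


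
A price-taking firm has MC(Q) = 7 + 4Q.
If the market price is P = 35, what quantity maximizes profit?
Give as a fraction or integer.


In perfect competition, profit is maximized where P = MC.
35 = 7 + 4Q
28 = 4Q
Q* = 28/4 = 7

7


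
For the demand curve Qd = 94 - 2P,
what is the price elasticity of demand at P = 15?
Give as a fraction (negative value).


dQ/dP = -2
At P = 15: Q = 94 - 2*15 = 64
E = (dQ/dP)(P/Q) = (-2)(15/64) = -15/32

-15/32


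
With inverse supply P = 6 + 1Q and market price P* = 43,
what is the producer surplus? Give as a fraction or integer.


Minimum supply price (at Q=0): P_min = 6
Quantity supplied at P* = 43:
Q* = (43 - 6)/1 = 37
PS = (1/2) * Q* * (P* - P_min)
PS = (1/2) * 37 * (43 - 6)
PS = (1/2) * 37 * 37 = 1369/2

1369/2


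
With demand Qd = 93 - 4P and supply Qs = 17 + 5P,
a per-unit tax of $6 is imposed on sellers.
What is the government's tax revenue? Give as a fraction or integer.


With tax on sellers, new supply: Qs' = 17 + 5(P - 6)
= 5P - 13
New equilibrium quantity:
Q_new = 413/9
Tax revenue = tax * Q_new = 6 * 413/9 = 826/3

826/3


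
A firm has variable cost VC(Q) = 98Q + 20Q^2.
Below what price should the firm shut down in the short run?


AVC(Q) = VC(Q)/Q = 98 + 20Q
AVC is increasing in Q, so minimum AVC is at Q -> 0+.
Min AVC = 98
The firm should shut down if P < 98.

98


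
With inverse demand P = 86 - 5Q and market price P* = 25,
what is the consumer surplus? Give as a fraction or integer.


Maximum willingness to pay (at Q=0): P_max = 86
Quantity demanded at P* = 25:
Q* = (86 - 25)/5 = 61/5
CS = (1/2) * Q* * (P_max - P*)
CS = (1/2) * 61/5 * (86 - 25)
CS = (1/2) * 61/5 * 61 = 3721/10

3721/10


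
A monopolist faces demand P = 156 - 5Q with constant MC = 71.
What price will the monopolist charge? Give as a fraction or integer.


MR = 156 - 10Q
Set MR = MC: 156 - 10Q = 71
Q* = 17/2
Substitute into demand:
P* = 156 - 5*17/2 = 227/2

227/2


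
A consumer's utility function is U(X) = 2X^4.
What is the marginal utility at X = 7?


MU = dU/dX = 2*4*X^(4-1)
MU = 8*X^3
At X = 7:
MU = 8 * 7^3
MU = 8 * 343 = 2744

2744


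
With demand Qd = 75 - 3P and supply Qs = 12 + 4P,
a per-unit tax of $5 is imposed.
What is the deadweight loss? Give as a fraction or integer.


Pre-tax equilibrium quantity: Q* = 48
Post-tax equilibrium quantity: Q_tax = 276/7
Reduction in quantity: Q* - Q_tax = 60/7
DWL = (1/2) * tax * (Q* - Q_tax)
DWL = (1/2) * 5 * 60/7 = 150/7

150/7


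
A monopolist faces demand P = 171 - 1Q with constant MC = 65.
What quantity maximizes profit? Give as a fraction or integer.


TR = P*Q = (171 - 1Q)Q = 171Q - 1Q^2
MR = dTR/dQ = 171 - 2Q
Set MR = MC:
171 - 2Q = 65
106 = 2Q
Q* = 106/2 = 53

53


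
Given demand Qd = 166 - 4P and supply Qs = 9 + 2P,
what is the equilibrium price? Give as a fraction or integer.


At equilibrium, Qd = Qs.
166 - 4P = 9 + 2P
166 - 9 = 4P + 2P
157 = 6P
P* = 157/6 = 157/6

157/6


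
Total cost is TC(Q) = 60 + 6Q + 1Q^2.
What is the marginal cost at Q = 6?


MC = dTC/dQ = 6 + 2*1*Q
At Q = 6:
MC = 6 + 2*6
MC = 6 + 12 = 18

18


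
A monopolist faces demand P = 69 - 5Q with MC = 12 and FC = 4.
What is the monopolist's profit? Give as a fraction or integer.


MR = MC: 69 - 10Q = 12
Q* = 57/10
P* = 69 - 5*57/10 = 81/2
Profit = (P* - MC)*Q* - FC
= (81/2 - 12)*57/10 - 4
= 57/2*57/10 - 4
= 3249/20 - 4 = 3169/20

3169/20


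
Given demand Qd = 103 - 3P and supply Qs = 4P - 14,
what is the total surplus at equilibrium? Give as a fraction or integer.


Find equilibrium: 103 - 3P = 4P - 14
103 + 14 = 7P
P* = 117/7 = 117/7
Q* = 4*117/7 - 14 = 370/7
Inverse demand: P = 103/3 - Q/3, so P_max = 103/3
Inverse supply: P = 7/2 + Q/4, so P_min = 7/2
CS = (1/2) * 370/7 * (103/3 - 117/7) = 68450/147
PS = (1/2) * 370/7 * (117/7 - 7/2) = 34225/98
TS = CS + PS = 68450/147 + 34225/98 = 34225/42

34225/42


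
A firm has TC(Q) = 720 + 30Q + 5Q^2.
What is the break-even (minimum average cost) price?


AC(Q) = 720/Q + 30 + 5Q
To minimize: dAC/dQ = -720/Q^2 + 5 = 0
Q^2 = 720/5 = 144
Q* = 12
Min AC = 720/12 + 30 + 5*12
Min AC = 60 + 30 + 60 = 150

150


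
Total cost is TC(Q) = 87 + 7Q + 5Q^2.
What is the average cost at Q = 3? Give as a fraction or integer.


TC(3) = 87 + 7*3 + 5*3^2
TC(3) = 87 + 21 + 45 = 153
AC = TC/Q = 153/3 = 51

51


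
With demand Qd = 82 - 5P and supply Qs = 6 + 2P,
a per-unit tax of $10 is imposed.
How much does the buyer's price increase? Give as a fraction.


With a per-unit tax, the buyer's price increase depends on relative slopes.
Supply slope: d = 2, Demand slope: b = 5
Buyer's price increase = d * tax / (b + d)
= 2 * 10 / (5 + 2)
= 20 / 7 = 20/7

20/7


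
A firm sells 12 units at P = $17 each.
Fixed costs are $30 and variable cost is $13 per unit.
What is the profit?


Total Revenue = P * Q = 17 * 12 = $204
Total Cost = FC + VC*Q = 30 + 13*12 = $186
Profit = TR - TC = 204 - 186 = $18

$18


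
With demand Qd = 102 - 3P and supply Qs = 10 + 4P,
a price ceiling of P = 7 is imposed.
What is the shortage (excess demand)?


At P = 7:
Qd = 102 - 3*7 = 81
Qs = 10 + 4*7 = 38
Shortage = Qd - Qs = 81 - 38 = 43

43


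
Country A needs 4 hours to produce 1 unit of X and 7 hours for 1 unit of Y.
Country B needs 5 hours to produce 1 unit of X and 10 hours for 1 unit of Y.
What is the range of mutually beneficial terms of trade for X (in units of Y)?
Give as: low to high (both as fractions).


Opportunity cost of X for Country A = hours_X / hours_Y = 4/7 = 4/7 units of Y
Opportunity cost of X for Country B = hours_X / hours_Y = 5/10 = 1/2 units of Y
Terms of trade must be between the two opportunity costs.
Range: 1/2 to 4/7

1/2 to 4/7


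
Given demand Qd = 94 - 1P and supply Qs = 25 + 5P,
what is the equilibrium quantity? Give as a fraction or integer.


First find equilibrium price:
94 - 1P = 25 + 5P
P* = 69/6 = 23/2
Then substitute into demand:
Q* = 94 - 1 * 23/2 = 165/2

165/2


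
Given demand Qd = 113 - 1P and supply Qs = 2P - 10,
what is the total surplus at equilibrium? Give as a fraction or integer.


Find equilibrium: 113 - 1P = 2P - 10
113 + 10 = 3P
P* = 123/3 = 41
Q* = 2*41 - 10 = 72
Inverse demand: P = 113 - Q/1, so P_max = 113
Inverse supply: P = 5 + Q/2, so P_min = 5
CS = (1/2) * 72 * (113 - 41) = 2592
PS = (1/2) * 72 * (41 - 5) = 1296
TS = CS + PS = 2592 + 1296 = 3888

3888


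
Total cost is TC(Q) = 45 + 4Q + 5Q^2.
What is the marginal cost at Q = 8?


MC = dTC/dQ = 4 + 2*5*Q
At Q = 8:
MC = 4 + 10*8
MC = 4 + 80 = 84

84


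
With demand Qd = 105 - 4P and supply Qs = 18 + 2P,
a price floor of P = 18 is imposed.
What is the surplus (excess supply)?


At P = 18:
Qd = 105 - 4*18 = 33
Qs = 18 + 2*18 = 54
Surplus = Qs - Qd = 54 - 33 = 21

21


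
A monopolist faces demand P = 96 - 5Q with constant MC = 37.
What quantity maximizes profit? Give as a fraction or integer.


TR = P*Q = (96 - 5Q)Q = 96Q - 5Q^2
MR = dTR/dQ = 96 - 10Q
Set MR = MC:
96 - 10Q = 37
59 = 10Q
Q* = 59/10 = 59/10

59/10


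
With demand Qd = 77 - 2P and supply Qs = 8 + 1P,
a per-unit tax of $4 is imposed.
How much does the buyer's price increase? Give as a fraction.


With a per-unit tax, the buyer's price increase depends on relative slopes.
Supply slope: d = 1, Demand slope: b = 2
Buyer's price increase = d * tax / (b + d)
= 1 * 4 / (2 + 1)
= 4 / 3 = 4/3

4/3


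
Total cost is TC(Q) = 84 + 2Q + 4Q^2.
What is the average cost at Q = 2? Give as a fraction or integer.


TC(2) = 84 + 2*2 + 4*2^2
TC(2) = 84 + 4 + 16 = 104
AC = TC/Q = 104/2 = 52

52


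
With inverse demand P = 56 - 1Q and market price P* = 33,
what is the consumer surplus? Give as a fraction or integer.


Maximum willingness to pay (at Q=0): P_max = 56
Quantity demanded at P* = 33:
Q* = (56 - 33)/1 = 23
CS = (1/2) * Q* * (P_max - P*)
CS = (1/2) * 23 * (56 - 33)
CS = (1/2) * 23 * 23 = 529/2

529/2


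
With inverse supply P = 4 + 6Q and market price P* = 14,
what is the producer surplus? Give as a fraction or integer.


Minimum supply price (at Q=0): P_min = 4
Quantity supplied at P* = 14:
Q* = (14 - 4)/6 = 5/3
PS = (1/2) * Q* * (P* - P_min)
PS = (1/2) * 5/3 * (14 - 4)
PS = (1/2) * 5/3 * 10 = 25/3

25/3


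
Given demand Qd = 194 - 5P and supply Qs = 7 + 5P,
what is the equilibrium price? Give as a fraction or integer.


At equilibrium, Qd = Qs.
194 - 5P = 7 + 5P
194 - 7 = 5P + 5P
187 = 10P
P* = 187/10 = 187/10

187/10


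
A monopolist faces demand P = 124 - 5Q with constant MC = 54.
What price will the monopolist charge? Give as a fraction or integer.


MR = 124 - 10Q
Set MR = MC: 124 - 10Q = 54
Q* = 7
Substitute into demand:
P* = 124 - 5*7 = 89

89


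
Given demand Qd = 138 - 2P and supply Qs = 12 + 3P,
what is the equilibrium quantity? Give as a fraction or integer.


First find equilibrium price:
138 - 2P = 12 + 3P
P* = 126/5 = 126/5
Then substitute into demand:
Q* = 138 - 2 * 126/5 = 438/5

438/5


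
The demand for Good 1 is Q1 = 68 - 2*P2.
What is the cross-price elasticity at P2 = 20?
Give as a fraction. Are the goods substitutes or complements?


dQ1/dP2 = -2
At P2 = 20: Q1 = 68 - 2*20 = 28
Exy = (dQ1/dP2)(P2/Q1) = -2 * 20 / 28 = -10/7
Since Exy < 0, the goods are complements.

-10/7 (complements)


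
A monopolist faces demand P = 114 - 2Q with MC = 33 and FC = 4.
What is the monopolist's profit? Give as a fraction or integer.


MR = MC: 114 - 4Q = 33
Q* = 81/4
P* = 114 - 2*81/4 = 147/2
Profit = (P* - MC)*Q* - FC
= (147/2 - 33)*81/4 - 4
= 81/2*81/4 - 4
= 6561/8 - 4 = 6529/8

6529/8


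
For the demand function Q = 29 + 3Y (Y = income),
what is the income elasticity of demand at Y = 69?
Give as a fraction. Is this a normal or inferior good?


dQ/dY = 3
At Y = 69: Q = 29 + 3*69 = 236
Ey = (dQ/dY)(Y/Q) = 3 * 69 / 236 = 207/236
Since Ey > 0, this is a normal good.

207/236 (normal good)


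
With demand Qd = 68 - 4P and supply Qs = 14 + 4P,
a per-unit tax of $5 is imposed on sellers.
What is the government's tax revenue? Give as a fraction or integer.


With tax on sellers, new supply: Qs' = 14 + 4(P - 5)
= 4P - 6
New equilibrium quantity:
Q_new = 31
Tax revenue = tax * Q_new = 5 * 31 = 155

155


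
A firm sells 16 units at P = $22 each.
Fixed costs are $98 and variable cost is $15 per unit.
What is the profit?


Total Revenue = P * Q = 22 * 16 = $352
Total Cost = FC + VC*Q = 98 + 15*16 = $338
Profit = TR - TC = 352 - 338 = $14

$14


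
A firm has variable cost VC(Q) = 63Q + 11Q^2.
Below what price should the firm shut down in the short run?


AVC(Q) = VC(Q)/Q = 63 + 11Q
AVC is increasing in Q, so minimum AVC is at Q -> 0+.
Min AVC = 63
The firm should shut down if P < 63.

63


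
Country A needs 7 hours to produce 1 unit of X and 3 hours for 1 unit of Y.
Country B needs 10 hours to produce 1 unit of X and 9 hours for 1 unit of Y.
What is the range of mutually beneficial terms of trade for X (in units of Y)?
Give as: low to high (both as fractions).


Opportunity cost of X for Country A = hours_X / hours_Y = 7/3 = 7/3 units of Y
Opportunity cost of X for Country B = hours_X / hours_Y = 10/9 = 10/9 units of Y
Terms of trade must be between the two opportunity costs.
Range: 10/9 to 7/3

10/9 to 7/3


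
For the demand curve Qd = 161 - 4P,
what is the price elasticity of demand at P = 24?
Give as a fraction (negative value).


dQ/dP = -4
At P = 24: Q = 161 - 4*24 = 65
E = (dQ/dP)(P/Q) = (-4)(24/65) = -96/65

-96/65


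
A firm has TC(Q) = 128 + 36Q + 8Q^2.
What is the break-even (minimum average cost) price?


AC(Q) = 128/Q + 36 + 8Q
To minimize: dAC/dQ = -128/Q^2 + 8 = 0
Q^2 = 128/8 = 16
Q* = 4
Min AC = 128/4 + 36 + 8*4
Min AC = 32 + 36 + 32 = 100

100


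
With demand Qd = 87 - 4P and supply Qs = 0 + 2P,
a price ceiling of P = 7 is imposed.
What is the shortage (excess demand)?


At P = 7:
Qd = 87 - 4*7 = 59
Qs = 0 + 2*7 = 14
Shortage = Qd - Qs = 59 - 14 = 45

45


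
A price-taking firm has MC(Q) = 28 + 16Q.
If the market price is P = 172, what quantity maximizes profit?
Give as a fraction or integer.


In perfect competition, profit is maximized where P = MC.
172 = 28 + 16Q
144 = 16Q
Q* = 144/16 = 9

9


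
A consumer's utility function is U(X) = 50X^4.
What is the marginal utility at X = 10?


MU = dU/dX = 50*4*X^(4-1)
MU = 200*X^3
At X = 10:
MU = 200 * 10^3
MU = 200 * 1000 = 200000

200000


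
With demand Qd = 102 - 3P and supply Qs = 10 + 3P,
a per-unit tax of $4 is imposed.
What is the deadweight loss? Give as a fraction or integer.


Pre-tax equilibrium quantity: Q* = 56
Post-tax equilibrium quantity: Q_tax = 50
Reduction in quantity: Q* - Q_tax = 6
DWL = (1/2) * tax * (Q* - Q_tax)
DWL = (1/2) * 4 * 6 = 12

12


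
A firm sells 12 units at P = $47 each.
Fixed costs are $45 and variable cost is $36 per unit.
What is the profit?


Total Revenue = P * Q = 47 * 12 = $564
Total Cost = FC + VC*Q = 45 + 36*12 = $477
Profit = TR - TC = 564 - 477 = $87

$87


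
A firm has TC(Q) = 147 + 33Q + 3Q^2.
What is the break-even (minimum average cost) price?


AC(Q) = 147/Q + 33 + 3Q
To minimize: dAC/dQ = -147/Q^2 + 3 = 0
Q^2 = 147/3 = 49
Q* = 7
Min AC = 147/7 + 33 + 3*7
Min AC = 21 + 33 + 21 = 75

75


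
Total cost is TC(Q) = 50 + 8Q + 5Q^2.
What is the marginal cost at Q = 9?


MC = dTC/dQ = 8 + 2*5*Q
At Q = 9:
MC = 8 + 10*9
MC = 8 + 90 = 98

98


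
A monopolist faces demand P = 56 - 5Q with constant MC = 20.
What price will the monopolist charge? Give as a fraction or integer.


MR = 56 - 10Q
Set MR = MC: 56 - 10Q = 20
Q* = 18/5
Substitute into demand:
P* = 56 - 5*18/5 = 38

38


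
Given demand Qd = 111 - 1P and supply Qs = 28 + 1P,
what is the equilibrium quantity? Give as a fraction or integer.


First find equilibrium price:
111 - 1P = 28 + 1P
P* = 83/2 = 83/2
Then substitute into demand:
Q* = 111 - 1 * 83/2 = 139/2

139/2


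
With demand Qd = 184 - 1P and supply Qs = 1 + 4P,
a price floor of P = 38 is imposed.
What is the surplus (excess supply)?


At P = 38:
Qd = 184 - 1*38 = 146
Qs = 1 + 4*38 = 153
Surplus = Qs - Qd = 153 - 146 = 7

7


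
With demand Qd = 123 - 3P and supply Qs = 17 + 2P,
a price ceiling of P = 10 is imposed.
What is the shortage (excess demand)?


At P = 10:
Qd = 123 - 3*10 = 93
Qs = 17 + 2*10 = 37
Shortage = Qd - Qs = 93 - 37 = 56

56


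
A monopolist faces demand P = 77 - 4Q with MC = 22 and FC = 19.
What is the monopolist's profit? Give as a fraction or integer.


MR = MC: 77 - 8Q = 22
Q* = 55/8
P* = 77 - 4*55/8 = 99/2
Profit = (P* - MC)*Q* - FC
= (99/2 - 22)*55/8 - 19
= 55/2*55/8 - 19
= 3025/16 - 19 = 2721/16

2721/16


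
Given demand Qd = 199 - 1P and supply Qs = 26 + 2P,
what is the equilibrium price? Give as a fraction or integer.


At equilibrium, Qd = Qs.
199 - 1P = 26 + 2P
199 - 26 = 1P + 2P
173 = 3P
P* = 173/3 = 173/3

173/3


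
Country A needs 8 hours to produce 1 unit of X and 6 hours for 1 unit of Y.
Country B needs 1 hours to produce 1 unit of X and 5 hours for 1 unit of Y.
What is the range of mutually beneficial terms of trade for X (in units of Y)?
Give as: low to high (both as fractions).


Opportunity cost of X for Country A = hours_X / hours_Y = 8/6 = 4/3 units of Y
Opportunity cost of X for Country B = hours_X / hours_Y = 1/5 = 1/5 units of Y
Terms of trade must be between the two opportunity costs.
Range: 1/5 to 4/3

1/5 to 4/3


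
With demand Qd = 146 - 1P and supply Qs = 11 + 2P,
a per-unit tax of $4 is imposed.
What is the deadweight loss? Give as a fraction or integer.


Pre-tax equilibrium quantity: Q* = 101
Post-tax equilibrium quantity: Q_tax = 295/3
Reduction in quantity: Q* - Q_tax = 8/3
DWL = (1/2) * tax * (Q* - Q_tax)
DWL = (1/2) * 4 * 8/3 = 16/3

16/3


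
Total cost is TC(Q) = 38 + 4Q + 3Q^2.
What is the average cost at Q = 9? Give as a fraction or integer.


TC(9) = 38 + 4*9 + 3*9^2
TC(9) = 38 + 36 + 243 = 317
AC = TC/Q = 317/9 = 317/9

317/9


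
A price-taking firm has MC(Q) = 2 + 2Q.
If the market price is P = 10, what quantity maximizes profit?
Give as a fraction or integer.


In perfect competition, profit is maximized where P = MC.
10 = 2 + 2Q
8 = 2Q
Q* = 8/2 = 4

4


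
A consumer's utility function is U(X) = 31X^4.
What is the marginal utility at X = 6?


MU = dU/dX = 31*4*X^(4-1)
MU = 124*X^3
At X = 6:
MU = 124 * 6^3
MU = 124 * 216 = 26784

26784


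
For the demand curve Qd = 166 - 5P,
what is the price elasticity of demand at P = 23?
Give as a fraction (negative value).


dQ/dP = -5
At P = 23: Q = 166 - 5*23 = 51
E = (dQ/dP)(P/Q) = (-5)(23/51) = -115/51

-115/51


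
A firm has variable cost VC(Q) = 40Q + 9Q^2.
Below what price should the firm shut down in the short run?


AVC(Q) = VC(Q)/Q = 40 + 9Q
AVC is increasing in Q, so minimum AVC is at Q -> 0+.
Min AVC = 40
The firm should shut down if P < 40.

40


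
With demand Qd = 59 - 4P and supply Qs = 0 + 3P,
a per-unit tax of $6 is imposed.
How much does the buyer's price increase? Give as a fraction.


With a per-unit tax, the buyer's price increase depends on relative slopes.
Supply slope: d = 3, Demand slope: b = 4
Buyer's price increase = d * tax / (b + d)
= 3 * 6 / (4 + 3)
= 18 / 7 = 18/7

18/7


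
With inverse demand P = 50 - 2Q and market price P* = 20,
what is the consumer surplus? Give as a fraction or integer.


Maximum willingness to pay (at Q=0): P_max = 50
Quantity demanded at P* = 20:
Q* = (50 - 20)/2 = 15
CS = (1/2) * Q* * (P_max - P*)
CS = (1/2) * 15 * (50 - 20)
CS = (1/2) * 15 * 30 = 225

225


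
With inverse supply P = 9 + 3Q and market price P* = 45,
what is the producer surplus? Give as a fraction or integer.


Minimum supply price (at Q=0): P_min = 9
Quantity supplied at P* = 45:
Q* = (45 - 9)/3 = 12
PS = (1/2) * Q* * (P* - P_min)
PS = (1/2) * 12 * (45 - 9)
PS = (1/2) * 12 * 36 = 216

216


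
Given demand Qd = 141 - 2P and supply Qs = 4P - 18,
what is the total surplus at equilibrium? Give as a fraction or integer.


Find equilibrium: 141 - 2P = 4P - 18
141 + 18 = 6P
P* = 159/6 = 53/2
Q* = 4*53/2 - 18 = 88
Inverse demand: P = 141/2 - Q/2, so P_max = 141/2
Inverse supply: P = 9/2 + Q/4, so P_min = 9/2
CS = (1/2) * 88 * (141/2 - 53/2) = 1936
PS = (1/2) * 88 * (53/2 - 9/2) = 968
TS = CS + PS = 1936 + 968 = 2904

2904


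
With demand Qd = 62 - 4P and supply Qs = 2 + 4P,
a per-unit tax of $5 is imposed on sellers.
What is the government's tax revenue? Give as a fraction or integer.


With tax on sellers, new supply: Qs' = 2 + 4(P - 5)
= 4P - 18
New equilibrium quantity:
Q_new = 22
Tax revenue = tax * Q_new = 5 * 22 = 110

110


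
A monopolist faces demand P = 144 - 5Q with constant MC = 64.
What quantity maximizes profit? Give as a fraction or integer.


TR = P*Q = (144 - 5Q)Q = 144Q - 5Q^2
MR = dTR/dQ = 144 - 10Q
Set MR = MC:
144 - 10Q = 64
80 = 10Q
Q* = 80/10 = 8

8


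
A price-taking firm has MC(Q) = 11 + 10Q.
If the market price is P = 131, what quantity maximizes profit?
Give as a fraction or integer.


In perfect competition, profit is maximized where P = MC.
131 = 11 + 10Q
120 = 10Q
Q* = 120/10 = 12

12


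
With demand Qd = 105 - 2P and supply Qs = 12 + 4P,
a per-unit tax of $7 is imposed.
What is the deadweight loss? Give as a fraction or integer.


Pre-tax equilibrium quantity: Q* = 74
Post-tax equilibrium quantity: Q_tax = 194/3
Reduction in quantity: Q* - Q_tax = 28/3
DWL = (1/2) * tax * (Q* - Q_tax)
DWL = (1/2) * 7 * 28/3 = 98/3

98/3


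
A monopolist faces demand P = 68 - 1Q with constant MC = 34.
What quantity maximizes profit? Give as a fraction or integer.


TR = P*Q = (68 - 1Q)Q = 68Q - 1Q^2
MR = dTR/dQ = 68 - 2Q
Set MR = MC:
68 - 2Q = 34
34 = 2Q
Q* = 34/2 = 17

17


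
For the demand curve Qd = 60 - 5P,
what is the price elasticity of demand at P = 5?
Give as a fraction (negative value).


dQ/dP = -5
At P = 5: Q = 60 - 5*5 = 35
E = (dQ/dP)(P/Q) = (-5)(5/35) = -5/7

-5/7


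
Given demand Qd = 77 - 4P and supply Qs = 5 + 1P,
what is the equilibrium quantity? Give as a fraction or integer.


First find equilibrium price:
77 - 4P = 5 + 1P
P* = 72/5 = 72/5
Then substitute into demand:
Q* = 77 - 4 * 72/5 = 97/5

97/5


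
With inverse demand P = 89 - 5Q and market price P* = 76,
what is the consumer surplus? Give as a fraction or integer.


Maximum willingness to pay (at Q=0): P_max = 89
Quantity demanded at P* = 76:
Q* = (89 - 76)/5 = 13/5
CS = (1/2) * Q* * (P_max - P*)
CS = (1/2) * 13/5 * (89 - 76)
CS = (1/2) * 13/5 * 13 = 169/10

169/10


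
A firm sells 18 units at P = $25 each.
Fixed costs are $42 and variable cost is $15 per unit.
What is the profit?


Total Revenue = P * Q = 25 * 18 = $450
Total Cost = FC + VC*Q = 42 + 15*18 = $312
Profit = TR - TC = 450 - 312 = $138

$138


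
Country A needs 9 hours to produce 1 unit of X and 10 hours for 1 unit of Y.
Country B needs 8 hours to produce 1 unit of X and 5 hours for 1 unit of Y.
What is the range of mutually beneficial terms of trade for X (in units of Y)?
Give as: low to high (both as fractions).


Opportunity cost of X for Country A = hours_X / hours_Y = 9/10 = 9/10 units of Y
Opportunity cost of X for Country B = hours_X / hours_Y = 8/5 = 8/5 units of Y
Terms of trade must be between the two opportunity costs.
Range: 9/10 to 8/5

9/10 to 8/5


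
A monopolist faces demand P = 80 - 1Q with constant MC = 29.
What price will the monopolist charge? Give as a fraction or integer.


MR = 80 - 2Q
Set MR = MC: 80 - 2Q = 29
Q* = 51/2
Substitute into demand:
P* = 80 - 1*51/2 = 109/2

109/2


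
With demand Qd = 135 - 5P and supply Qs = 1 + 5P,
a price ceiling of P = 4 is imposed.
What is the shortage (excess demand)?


At P = 4:
Qd = 135 - 5*4 = 115
Qs = 1 + 5*4 = 21
Shortage = Qd - Qs = 115 - 21 = 94

94


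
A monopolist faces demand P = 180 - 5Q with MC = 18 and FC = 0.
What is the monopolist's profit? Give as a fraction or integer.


MR = MC: 180 - 10Q = 18
Q* = 81/5
P* = 180 - 5*81/5 = 99
Profit = (P* - MC)*Q* - FC
= (99 - 18)*81/5 - 0
= 81*81/5 - 0
= 6561/5 - 0 = 6561/5

6561/5


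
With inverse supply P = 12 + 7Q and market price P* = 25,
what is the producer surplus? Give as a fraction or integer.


Minimum supply price (at Q=0): P_min = 12
Quantity supplied at P* = 25:
Q* = (25 - 12)/7 = 13/7
PS = (1/2) * Q* * (P* - P_min)
PS = (1/2) * 13/7 * (25 - 12)
PS = (1/2) * 13/7 * 13 = 169/14

169/14


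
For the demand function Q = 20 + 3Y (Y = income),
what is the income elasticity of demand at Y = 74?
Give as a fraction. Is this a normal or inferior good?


dQ/dY = 3
At Y = 74: Q = 20 + 3*74 = 242
Ey = (dQ/dY)(Y/Q) = 3 * 74 / 242 = 111/121
Since Ey > 0, this is a normal good.

111/121 (normal good)


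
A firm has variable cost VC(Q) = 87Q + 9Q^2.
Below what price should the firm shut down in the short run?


AVC(Q) = VC(Q)/Q = 87 + 9Q
AVC is increasing in Q, so minimum AVC is at Q -> 0+.
Min AVC = 87
The firm should shut down if P < 87.

87


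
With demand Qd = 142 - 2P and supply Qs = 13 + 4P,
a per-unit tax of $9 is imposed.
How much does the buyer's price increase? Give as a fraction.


With a per-unit tax, the buyer's price increase depends on relative slopes.
Supply slope: d = 4, Demand slope: b = 2
Buyer's price increase = d * tax / (b + d)
= 4 * 9 / (2 + 4)
= 36 / 6 = 6

6


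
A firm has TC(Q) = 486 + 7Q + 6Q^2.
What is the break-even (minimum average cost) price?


AC(Q) = 486/Q + 7 + 6Q
To minimize: dAC/dQ = -486/Q^2 + 6 = 0
Q^2 = 486/6 = 81
Q* = 9
Min AC = 486/9 + 7 + 6*9
Min AC = 54 + 7 + 54 = 115

115


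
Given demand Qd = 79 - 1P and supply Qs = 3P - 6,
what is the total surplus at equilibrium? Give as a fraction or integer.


Find equilibrium: 79 - 1P = 3P - 6
79 + 6 = 4P
P* = 85/4 = 85/4
Q* = 3*85/4 - 6 = 231/4
Inverse demand: P = 79 - Q/1, so P_max = 79
Inverse supply: P = 2 + Q/3, so P_min = 2
CS = (1/2) * 231/4 * (79 - 85/4) = 53361/32
PS = (1/2) * 231/4 * (85/4 - 2) = 17787/32
TS = CS + PS = 53361/32 + 17787/32 = 17787/8

17787/8


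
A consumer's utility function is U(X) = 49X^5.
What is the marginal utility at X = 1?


MU = dU/dX = 49*5*X^(5-1)
MU = 245*X^4
At X = 1:
MU = 245 * 1^4
MU = 245 * 1 = 245

245


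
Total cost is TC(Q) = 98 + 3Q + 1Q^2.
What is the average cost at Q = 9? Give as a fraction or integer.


TC(9) = 98 + 3*9 + 1*9^2
TC(9) = 98 + 27 + 81 = 206
AC = TC/Q = 206/9 = 206/9

206/9


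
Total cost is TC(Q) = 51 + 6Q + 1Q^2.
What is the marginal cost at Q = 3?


MC = dTC/dQ = 6 + 2*1*Q
At Q = 3:
MC = 6 + 2*3
MC = 6 + 6 = 12

12


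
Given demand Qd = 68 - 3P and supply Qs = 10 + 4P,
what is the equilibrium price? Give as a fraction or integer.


At equilibrium, Qd = Qs.
68 - 3P = 10 + 4P
68 - 10 = 3P + 4P
58 = 7P
P* = 58/7 = 58/7

58/7


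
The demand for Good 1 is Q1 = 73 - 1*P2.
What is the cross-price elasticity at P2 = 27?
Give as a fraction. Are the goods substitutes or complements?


dQ1/dP2 = -1
At P2 = 27: Q1 = 73 - 1*27 = 46
Exy = (dQ1/dP2)(P2/Q1) = -1 * 27 / 46 = -27/46
Since Exy < 0, the goods are complements.

-27/46 (complements)


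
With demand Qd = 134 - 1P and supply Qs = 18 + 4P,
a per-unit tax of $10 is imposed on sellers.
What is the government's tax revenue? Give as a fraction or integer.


With tax on sellers, new supply: Qs' = 18 + 4(P - 10)
= 4P - 22
New equilibrium quantity:
Q_new = 514/5
Tax revenue = tax * Q_new = 10 * 514/5 = 1028

1028


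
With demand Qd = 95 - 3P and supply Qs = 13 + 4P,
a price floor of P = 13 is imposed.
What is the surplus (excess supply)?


At P = 13:
Qd = 95 - 3*13 = 56
Qs = 13 + 4*13 = 65
Surplus = Qs - Qd = 65 - 56 = 9

9


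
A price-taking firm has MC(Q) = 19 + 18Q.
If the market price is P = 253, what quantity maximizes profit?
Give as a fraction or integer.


In perfect competition, profit is maximized where P = MC.
253 = 19 + 18Q
234 = 18Q
Q* = 234/18 = 13

13


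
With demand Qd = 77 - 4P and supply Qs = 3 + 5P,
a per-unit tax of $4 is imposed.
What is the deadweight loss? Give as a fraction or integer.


Pre-tax equilibrium quantity: Q* = 397/9
Post-tax equilibrium quantity: Q_tax = 317/9
Reduction in quantity: Q* - Q_tax = 80/9
DWL = (1/2) * tax * (Q* - Q_tax)
DWL = (1/2) * 4 * 80/9 = 160/9

160/9


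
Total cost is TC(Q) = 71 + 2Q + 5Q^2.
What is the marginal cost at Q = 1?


MC = dTC/dQ = 2 + 2*5*Q
At Q = 1:
MC = 2 + 10*1
MC = 2 + 10 = 12

12


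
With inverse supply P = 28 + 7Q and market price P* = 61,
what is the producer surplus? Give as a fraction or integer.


Minimum supply price (at Q=0): P_min = 28
Quantity supplied at P* = 61:
Q* = (61 - 28)/7 = 33/7
PS = (1/2) * Q* * (P* - P_min)
PS = (1/2) * 33/7 * (61 - 28)
PS = (1/2) * 33/7 * 33 = 1089/14

1089/14


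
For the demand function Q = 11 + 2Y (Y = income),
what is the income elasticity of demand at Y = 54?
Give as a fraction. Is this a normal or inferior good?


dQ/dY = 2
At Y = 54: Q = 11 + 2*54 = 119
Ey = (dQ/dY)(Y/Q) = 2 * 54 / 119 = 108/119
Since Ey > 0, this is a normal good.

108/119 (normal good)


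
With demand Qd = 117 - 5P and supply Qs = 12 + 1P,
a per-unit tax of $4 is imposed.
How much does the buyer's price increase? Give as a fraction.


With a per-unit tax, the buyer's price increase depends on relative slopes.
Supply slope: d = 1, Demand slope: b = 5
Buyer's price increase = d * tax / (b + d)
= 1 * 4 / (5 + 1)
= 4 / 6 = 2/3

2/3


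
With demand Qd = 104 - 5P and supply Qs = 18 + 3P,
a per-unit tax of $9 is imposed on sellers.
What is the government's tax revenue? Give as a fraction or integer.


With tax on sellers, new supply: Qs' = 18 + 3(P - 9)
= 3P - 9
New equilibrium quantity:
Q_new = 267/8
Tax revenue = tax * Q_new = 9 * 267/8 = 2403/8

2403/8


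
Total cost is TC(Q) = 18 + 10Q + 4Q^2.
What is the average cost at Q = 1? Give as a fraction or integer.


TC(1) = 18 + 10*1 + 4*1^2
TC(1) = 18 + 10 + 4 = 32
AC = TC/Q = 32/1 = 32

32


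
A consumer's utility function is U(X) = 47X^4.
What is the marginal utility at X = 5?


MU = dU/dX = 47*4*X^(4-1)
MU = 188*X^3
At X = 5:
MU = 188 * 5^3
MU = 188 * 125 = 23500

23500


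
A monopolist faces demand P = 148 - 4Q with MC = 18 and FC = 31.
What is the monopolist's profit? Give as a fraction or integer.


MR = MC: 148 - 8Q = 18
Q* = 65/4
P* = 148 - 4*65/4 = 83
Profit = (P* - MC)*Q* - FC
= (83 - 18)*65/4 - 31
= 65*65/4 - 31
= 4225/4 - 31 = 4101/4

4101/4
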